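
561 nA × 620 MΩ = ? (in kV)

0.34782 kV

561e-9 × 620e6 = 347820e-3 V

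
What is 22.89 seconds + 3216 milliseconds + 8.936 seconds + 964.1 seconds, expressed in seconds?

In seconds:
  22.89 seconds → 22.89
  3216 milliseconds = 3216 × 10^-3 seconds = 3.216
  8.936 seconds → 8.936
  964.1 seconds → 964.1
Sum: 22.89 + 3.216 + 8.936 + 964.1 = 999.142

999.142 seconds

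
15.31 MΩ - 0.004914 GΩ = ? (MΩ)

In MΩ:
  15.31 MΩ → 15.31
  0.004914 GΩ = 0.004914 × 10³ MΩ = 4.914
Difference: 15.31 - 4.914 = 10.396

10.396 MΩ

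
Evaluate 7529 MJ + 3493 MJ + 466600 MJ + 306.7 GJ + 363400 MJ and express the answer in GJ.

1147.722 GJ

In GJ:
  7529 MJ = 7529e-3 GJ = 7.529
  3493 MJ = 3493e-3 GJ = 3.493
  466600 MJ = 466600e-3 GJ = 466.6
  306.7 GJ → 306.7
  363400 MJ = 363400e-3 GJ = 363.4
Sum: 7.529 + 3.493 + 466.6 + 306.7 + 363.4 = 1147.722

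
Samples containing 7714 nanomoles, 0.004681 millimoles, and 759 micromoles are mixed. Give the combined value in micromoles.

771.395 micromoles

In micromoles:
  7714 nanomoles = 7714 × 10⁻³ micromoles = 7.714
  0.004681 millimoles = 0.004681 × 10³ micromoles = 4.681
  759 micromoles → 759
Sum: 7.714 + 4.681 + 759 = 771.395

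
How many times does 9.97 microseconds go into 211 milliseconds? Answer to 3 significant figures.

21200

(211 × 10⁻³) / (9.97 × 10⁻⁶) = 21.16 × 10³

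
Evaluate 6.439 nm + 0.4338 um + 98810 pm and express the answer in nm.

In nm:
  6.439 nm → 6.439
  0.4338 um = 0.4338e3 nm = 433.8
  98810 pm = 98810e-3 nm = 98.81
Sum: 6.439 + 433.8 + 98.81 = 539.049

539.049 nm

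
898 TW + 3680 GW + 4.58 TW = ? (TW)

In TW:
  898 TW → 898
  3680 GW = 3680 × 10⁻³ TW = 3.68
  4.58 TW → 4.58
Sum: 898 + 3.68 + 4.58 = 906.26

906.26 TW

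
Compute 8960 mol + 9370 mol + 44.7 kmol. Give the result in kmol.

63.03 kmol

In kmol:
  8960 mol = 8960 × 10^-3 kmol = 8.96
  9370 mol = 9370 × 10^-3 kmol = 9.37
  44.7 kmol → 44.7
Sum: 8.96 + 9.37 + 44.7 = 63.03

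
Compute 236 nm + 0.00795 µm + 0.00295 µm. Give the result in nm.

In nm:
  236 nm → 236
  0.00795 µm = 0.00795 × 10^3 nm = 7.95
  0.00295 µm = 0.00295 × 10^3 nm = 2.95
Sum: 236 + 7.95 + 2.95 = 246.9

246.9 nm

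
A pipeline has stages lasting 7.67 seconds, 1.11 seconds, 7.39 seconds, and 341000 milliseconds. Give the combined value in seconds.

In seconds:
  7.67 seconds → 7.67
  1.11 seconds → 1.11
  7.39 seconds → 7.39
  341000 milliseconds = 341000 × 10^-3 seconds = 341
Sum: 7.67 + 1.11 + 7.39 + 341 = 357.17

357.17 seconds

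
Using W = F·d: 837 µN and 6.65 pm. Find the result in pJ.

0.00556605 pJ

837 × 10^-6 × 6.65 × 10^-12 = 5566.05 × 10^-18 J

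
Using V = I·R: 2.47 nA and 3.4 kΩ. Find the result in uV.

2.47e-9 × 3.4e3 = 8.398e-6 V

8.398 uV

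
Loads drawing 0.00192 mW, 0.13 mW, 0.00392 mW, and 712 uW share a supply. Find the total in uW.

847.84 uW

In uW:
  0.00192 mW = 0.00192e3 uW = 1.92
  0.13 mW = 0.13e3 uW = 130
  0.00392 mW = 0.00392e3 uW = 3.92
  712 uW → 712
Sum: 1.92 + 130 + 3.92 + 712 = 847.84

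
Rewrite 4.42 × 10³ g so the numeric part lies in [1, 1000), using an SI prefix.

4.42 kg

= 4.42 × 10³ g; 10³ is kilo.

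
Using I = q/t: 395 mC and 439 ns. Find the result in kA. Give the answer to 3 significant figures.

900 kA

(395e-3) / (439e-9) = 0.89977e6 A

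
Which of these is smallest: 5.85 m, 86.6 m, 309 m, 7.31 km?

5.85 m = 5.85 m
86.6 m = 86.6 m
309 m = 309 m
7.31 km = 7310 m

5.85 m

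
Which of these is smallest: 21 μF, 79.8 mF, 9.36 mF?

21 μF

21 μF = 0.000021 F
79.8 mF = 0.0798 F
9.36 mF = 0.00936 F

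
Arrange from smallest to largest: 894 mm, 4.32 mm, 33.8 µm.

33.8 µm < 4.32 mm < 894 mm

894 mm = 0.894 m
4.32 mm = 0.00432 m
33.8 µm = 0.0000338 m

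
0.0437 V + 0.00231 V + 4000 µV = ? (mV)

In mV:
  0.0437 V = 0.0437e3 mV = 43.7
  0.00231 V = 0.00231e3 mV = 2.31
  4000 µV = 4000e-3 mV = 4
Sum: 43.7 + 2.31 + 4 = 50.01

50.01 mV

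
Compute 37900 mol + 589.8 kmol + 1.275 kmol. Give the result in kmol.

628.975 kmol

In kmol:
  37900 mol = 37900 × 10⁻³ kmol = 37.9
  589.8 kmol → 589.8
  1.275 kmol → 1.275
Sum: 37.9 + 589.8 + 1.275 = 628.975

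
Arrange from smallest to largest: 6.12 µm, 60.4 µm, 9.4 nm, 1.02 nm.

6.12 µm = 0.00000612 m
60.4 µm = 0.0000604 m
9.4 nm = 0.0000000094 m
1.02 nm = 0.00000000102 m

1.02 nm < 9.4 nm < 6.12 µm < 60.4 µm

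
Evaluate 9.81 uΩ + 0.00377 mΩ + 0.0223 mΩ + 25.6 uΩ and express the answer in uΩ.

61.48 uΩ

In uΩ:
  9.81 uΩ → 9.81
  0.00377 mΩ = 0.00377 × 10^3 uΩ = 3.77
  0.0223 mΩ = 0.0223 × 10^3 uΩ = 22.3
  25.6 uΩ → 25.6
Sum: 9.81 + 3.77 + 22.3 + 25.6 = 61.48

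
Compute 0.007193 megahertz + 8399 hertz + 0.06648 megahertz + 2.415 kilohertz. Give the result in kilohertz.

In kilohertz:
  0.007193 megahertz = 0.007193 × 10^3 kilohertz = 7.193
  8399 hertz = 8399 × 10^-3 kilohertz = 8.399
  0.06648 megahertz = 0.06648 × 10^3 kilohertz = 66.48
  2.415 kilohertz → 2.415
Sum: 7.193 + 8.399 + 66.48 + 2.415 = 84.487

84.487 kilohertz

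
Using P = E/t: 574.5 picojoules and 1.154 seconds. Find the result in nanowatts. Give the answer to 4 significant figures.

0.4978 nanowatts

(574.5 × 10^-12) / (1.154) = 497.834 × 10^-12 W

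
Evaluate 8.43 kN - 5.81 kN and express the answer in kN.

In kN:
  8.43 kN → 8.43
  5.81 kN → 5.81
Difference: 8.43 - 5.81 = 2.62

2.62 kN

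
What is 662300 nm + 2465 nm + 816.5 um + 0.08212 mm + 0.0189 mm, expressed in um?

1582.285 um

In um:
  662300 nm = 662300e-3 um = 662.3
  2465 nm = 2465e-3 um = 2.465
  816.5 um → 816.5
  0.08212 mm = 0.08212e3 um = 82.12
  0.0189 mm = 0.0189e3 um = 18.9
Sum: 662.3 + 2.465 + 816.5 + 82.12 + 18.9 = 1582.285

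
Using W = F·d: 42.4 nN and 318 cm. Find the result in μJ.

42.4 × 10⁻⁹ × 318 × 10⁻² = 13483.2 × 10⁻¹¹ J

0.134832 μJ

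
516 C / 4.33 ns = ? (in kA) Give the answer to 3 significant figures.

(516) / (4.33 × 10⁻⁹) = 119.17 × 10⁹ A

119000000 kA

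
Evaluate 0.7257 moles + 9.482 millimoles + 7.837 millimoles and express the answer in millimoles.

In millimoles:
  0.7257 moles = 0.7257 × 10^3 millimoles = 725.7
  9.482 millimoles → 9.482
  7.837 millimoles → 7.837
Sum: 725.7 + 9.482 + 7.837 = 743.019

743.019 millimoles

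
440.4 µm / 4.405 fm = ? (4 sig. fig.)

99980000000

(440.4 × 10^-6) / (4.405 × 10^-15) = 99.977 × 10^9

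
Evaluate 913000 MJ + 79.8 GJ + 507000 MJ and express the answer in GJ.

In GJ:
  913000 MJ = 913000 × 10⁻³ GJ = 913
  79.8 GJ → 79.8
  507000 MJ = 507000 × 10⁻³ GJ = 507
Sum: 913 + 79.8 + 507 = 1499.8

1499.8 GJ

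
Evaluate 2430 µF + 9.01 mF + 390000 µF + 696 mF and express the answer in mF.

1097.44 mF

In mF:
  2430 µF = 2430 × 10^-3 mF = 2.43
  9.01 mF → 9.01
  390000 µF = 390000 × 10^-3 mF = 390
  696 mF → 696
Sum: 2.43 + 9.01 + 390 + 696 = 1097.44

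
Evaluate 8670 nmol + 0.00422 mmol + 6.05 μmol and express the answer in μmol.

In μmol:
  8670 nmol = 8670 × 10^-3 μmol = 8.67
  0.00422 mmol = 0.00422 × 10^3 μmol = 4.22
  6.05 μmol → 6.05
Sum: 8.67 + 4.22 + 6.05 = 18.94

18.94 μmol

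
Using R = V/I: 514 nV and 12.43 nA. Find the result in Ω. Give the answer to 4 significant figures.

41.35 Ω

(514 × 10⁻⁹) / (12.43 × 10⁻⁹) = 41.3516 Ω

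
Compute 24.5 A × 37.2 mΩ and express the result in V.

0.9114 V

24.5 × 37.2 × 10⁻³ = 911.4 × 10⁻³ V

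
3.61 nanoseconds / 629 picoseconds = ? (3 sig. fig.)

(3.61 × 10⁻⁹) / (629 × 10⁻¹²) = 0.005739 × 10³

5.74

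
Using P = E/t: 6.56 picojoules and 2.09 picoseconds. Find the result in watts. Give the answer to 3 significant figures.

3.14 watts

(6.56 × 10^-12) / (2.09 × 10^-12) = 3.1388 W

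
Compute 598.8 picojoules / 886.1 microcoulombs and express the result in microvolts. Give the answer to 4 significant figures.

(598.8 × 10⁻¹²) / (886.1 × 10⁻⁶) = 0.67577 × 10⁻⁶ V

0.6758 microvolts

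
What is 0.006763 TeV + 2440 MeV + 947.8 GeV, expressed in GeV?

In GeV:
  0.006763 TeV = 0.006763e3 GeV = 6.763
  2440 MeV = 2440e-3 GeV = 2.44
  947.8 GeV → 947.8
Sum: 6.763 + 2.44 + 947.8 = 957.003

957.003 GeV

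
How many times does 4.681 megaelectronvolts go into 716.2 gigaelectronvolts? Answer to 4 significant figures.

(716.2 × 10⁹) / (4.681 × 10⁶) = 153 × 10³

153000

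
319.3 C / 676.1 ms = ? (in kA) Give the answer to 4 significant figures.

(319.3) / (676.1 × 10⁻³) = 0.472267 × 10³ A

0.4723 kA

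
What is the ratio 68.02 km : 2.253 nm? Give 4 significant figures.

30190000000000

(68.02 × 10^3) / (2.253 × 10^-9) = 30.191 × 10^12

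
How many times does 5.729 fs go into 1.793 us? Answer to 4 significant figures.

(1.793e-6) / (5.729e-15) = 0.31297e9

313000000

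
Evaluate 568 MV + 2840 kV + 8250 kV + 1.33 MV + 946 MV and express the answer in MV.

1526.42 MV

In MV:
  568 MV → 568
  2840 kV = 2840 × 10⁻³ MV = 2.84
  8250 kV = 8250 × 10⁻³ MV = 8.25
  1.33 MV → 1.33
  946 MV → 946
Sum: 568 + 2.84 + 8.25 + 1.33 + 946 = 1526.42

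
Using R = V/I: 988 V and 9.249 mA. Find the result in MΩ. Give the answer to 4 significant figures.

(988) / (9.249 × 10⁻³) = 106.822 × 10³ Ω

0.1068 MΩ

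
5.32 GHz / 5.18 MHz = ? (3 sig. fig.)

(5.32e9) / (5.18e6) = 1.027e3

1030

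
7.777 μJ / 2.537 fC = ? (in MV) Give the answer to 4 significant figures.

(7.777e-6) / (2.537e-15) = 3.06543e9 V

3065 MV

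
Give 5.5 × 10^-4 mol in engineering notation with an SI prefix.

= 550 × 10^-6 mol; 10^-6 is micro.

550 μmol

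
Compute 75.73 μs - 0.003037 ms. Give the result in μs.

72.693 μs

In μs:
  75.73 μs → 75.73
  0.003037 ms = 0.003037 × 10³ μs = 3.037
Difference: 75.73 - 3.037 = 72.693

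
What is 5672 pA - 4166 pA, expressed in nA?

1.506 nA

In nA:
  5672 pA = 5672 × 10⁻³ nA = 5.672
  4166 pA = 4166 × 10⁻³ nA = 4.166
Difference: 5.672 - 4.166 = 1.506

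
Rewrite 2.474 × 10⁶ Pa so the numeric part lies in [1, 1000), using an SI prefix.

= 2.474 × 10⁶ Pa; 10⁶ is mega.

2.474 MPa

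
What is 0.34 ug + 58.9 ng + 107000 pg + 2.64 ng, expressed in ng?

508.54 ng

In ng:
  0.34 ug = 0.34 × 10^3 ng = 340
  58.9 ng → 58.9
  107000 pg = 107000 × 10^-3 ng = 107
  2.64 ng → 2.64
Sum: 340 + 58.9 + 107 + 2.64 = 508.54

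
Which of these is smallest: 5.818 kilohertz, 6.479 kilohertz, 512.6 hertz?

5.818 kilohertz = 5818 hertz
6.479 kilohertz = 6479 hertz
512.6 hertz = 512.6 hertz

512.6 hertz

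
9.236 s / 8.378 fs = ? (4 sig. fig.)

1102000000000000

(9.236) / (8.378 × 10^-15) = 1.1024 × 10^15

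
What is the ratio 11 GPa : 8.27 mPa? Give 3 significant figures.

1330000000000

(11 × 10⁹) / (8.27 × 10⁻³) = 1.33 × 10¹²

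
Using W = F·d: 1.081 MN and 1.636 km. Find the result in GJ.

1.081 × 10^6 × 1.636 × 10^3 = 1.768516 × 10^9 J

1.768516 GJ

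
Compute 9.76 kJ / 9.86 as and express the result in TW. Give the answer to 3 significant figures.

(9.76 × 10^3) / (9.86 × 10^-18) = 0.98986 × 10^21 W

990000000 TW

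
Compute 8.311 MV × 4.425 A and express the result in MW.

36.776175 MW

8.311 × 10⁶ × 4.425 = 36.776175 × 10⁶ W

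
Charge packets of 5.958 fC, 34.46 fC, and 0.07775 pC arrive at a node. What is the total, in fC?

118.168 fC

In fC:
  5.958 fC → 5.958
  34.46 fC → 34.46
  0.07775 pC = 0.07775 × 10³ fC = 77.75
Sum: 5.958 + 34.46 + 77.75 = 118.168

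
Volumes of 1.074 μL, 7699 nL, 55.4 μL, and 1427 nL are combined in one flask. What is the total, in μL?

65.6 μL

In μL:
  1.074 μL → 1.074
  7699 nL = 7699 × 10^-3 μL = 7.699
  55.4 μL → 55.4
  1427 nL = 1427 × 10^-3 μL = 1.427
Sum: 1.074 + 7.699 + 55.4 + 1.427 = 65.6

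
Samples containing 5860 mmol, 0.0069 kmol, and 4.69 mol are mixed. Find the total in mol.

In mol:
  5860 mmol = 5860 × 10⁻³ mol = 5.86
  0.0069 kmol = 0.0069 × 10³ mol = 6.9
  4.69 mol → 4.69
Sum: 5.86 + 6.9 + 4.69 = 17.45

17.45 mol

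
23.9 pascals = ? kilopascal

(no prefix) = 1e0, kilo = 1e3; factor is 1e-3.
23.9 × 1e-3 = 0.0239

0.0239 kilopascals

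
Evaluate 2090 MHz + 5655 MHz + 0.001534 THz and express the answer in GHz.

In GHz:
  2090 MHz = 2090e-3 GHz = 2.09
  5655 MHz = 5655e-3 GHz = 5.655
  0.001534 THz = 0.001534e3 GHz = 1.534
Sum: 2.09 + 5.655 + 1.534 = 9.279

9.279 GHz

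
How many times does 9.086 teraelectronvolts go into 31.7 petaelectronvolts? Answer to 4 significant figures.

(31.7e15) / (9.086e12) = 3.4889e3

3489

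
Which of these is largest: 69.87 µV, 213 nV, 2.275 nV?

69.87 µV = 0.00006987 V
213 nV = 0.000000213 V
2.275 nV = 0.000000002275 V

69.87 µV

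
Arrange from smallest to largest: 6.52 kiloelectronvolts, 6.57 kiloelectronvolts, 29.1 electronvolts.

6.52 kiloelectronvolts = 6520 electronvolts
6.57 kiloelectronvolts = 6570 electronvolts
29.1 electronvolts = 29.1 electronvolts

29.1 electronvolts < 6.52 kiloelectronvolts < 6.57 kiloelectronvolts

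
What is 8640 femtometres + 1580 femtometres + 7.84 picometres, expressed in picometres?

In picometres:
  8640 femtometres = 8640 × 10^-3 picometres = 8.64
  1580 femtometres = 1580 × 10^-3 picometres = 1.58
  7.84 picometres → 7.84
Sum: 8.64 + 1.58 + 7.84 = 18.06

18.06 picometres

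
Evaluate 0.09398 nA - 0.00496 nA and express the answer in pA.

In pA:
  0.09398 nA = 0.09398 × 10^3 pA = 93.98
  0.00496 nA = 0.00496 × 10^3 pA = 4.96
Difference: 93.98 - 4.96 = 89.02

89.02 pA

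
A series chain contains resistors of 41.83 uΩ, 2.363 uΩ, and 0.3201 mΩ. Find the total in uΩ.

364.293 uΩ

In uΩ:
  41.83 uΩ → 41.83
  2.363 uΩ → 2.363
  0.3201 mΩ = 0.3201e3 uΩ = 320.1
Sum: 41.83 + 2.363 + 320.1 = 364.293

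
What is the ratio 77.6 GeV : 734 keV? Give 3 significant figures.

(77.6e9) / (734e3) = 0.1057e6

106000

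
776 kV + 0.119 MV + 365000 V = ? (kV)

In kV:
  776 kV → 776
  0.119 MV = 0.119 × 10³ kV = 119
  365000 V = 365000 × 10⁻³ kV = 365
Sum: 776 + 119 + 365 = 1260

1260 kV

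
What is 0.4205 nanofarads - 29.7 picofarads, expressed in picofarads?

In picofarads:
  0.4205 nanofarads = 0.4205 × 10³ picofarads = 420.5
  29.7 picofarads → 29.7
Difference: 420.5 - 29.7 = 390.8

390.8 picofarads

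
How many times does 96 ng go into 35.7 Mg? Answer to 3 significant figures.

(35.7e6) / (96e-9) = 0.3719e15

372000000000000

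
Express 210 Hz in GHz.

0.00000021 GHz

(no prefix) = 1e0, giga = 1e9; factor is 1e-9.
210 × 1e-9 = 0.00000021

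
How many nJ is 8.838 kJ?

kilo = 1e3, nano = 1e-9; factor is 1e12.
8.838 × 1e12 = 8838000000000

8838000000000 nJ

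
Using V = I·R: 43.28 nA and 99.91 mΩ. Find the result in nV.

4.3241048 nV

43.28 × 10^-9 × 99.91 × 10^-3 = 4324.1048 × 10^-12 V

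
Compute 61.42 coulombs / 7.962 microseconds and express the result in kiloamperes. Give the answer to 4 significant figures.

(61.42) / (7.962 × 10^-6) = 7.71414 × 10^6 A

7714 kiloamperes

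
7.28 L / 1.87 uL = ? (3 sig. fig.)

3890000

(7.28) / (1.87 × 10^-6) = 3.893 × 10^6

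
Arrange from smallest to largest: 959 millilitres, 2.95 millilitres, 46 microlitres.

46 microlitres < 2.95 millilitres < 959 millilitres

959 millilitres = 0.959 litres
2.95 millilitres = 0.00295 litres
46 microlitres = 0.000046 litres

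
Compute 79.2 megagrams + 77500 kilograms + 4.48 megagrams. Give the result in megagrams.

161.18 megagrams

In megagrams:
  79.2 megagrams → 79.2
  77500 kilograms = 77500e-3 megagrams = 77.5
  4.48 megagrams → 4.48
Sum: 79.2 + 77.5 + 4.48 = 161.18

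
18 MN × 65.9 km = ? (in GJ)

18 × 10^6 × 65.9 × 10^3 = 1186.2 × 10^9 J

1186.2 GJ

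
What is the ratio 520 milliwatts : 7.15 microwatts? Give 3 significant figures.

(520e-3) / (7.15e-6) = 72.73e3

72700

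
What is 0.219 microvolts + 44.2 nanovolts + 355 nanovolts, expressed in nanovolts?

618.2 nanovolts

In nanovolts:
  0.219 microvolts = 0.219e3 nanovolts = 219
  44.2 nanovolts → 44.2
  355 nanovolts → 355
Sum: 219 + 44.2 + 355 = 618.2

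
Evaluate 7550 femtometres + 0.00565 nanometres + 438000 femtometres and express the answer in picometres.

In picometres:
  7550 femtometres = 7550 × 10⁻³ picometres = 7.55
  0.00565 nanometres = 0.00565 × 10³ picometres = 5.65
  438000 femtometres = 438000 × 10⁻³ picometres = 438
Sum: 7.55 + 5.65 + 438 = 451.2

451.2 picometres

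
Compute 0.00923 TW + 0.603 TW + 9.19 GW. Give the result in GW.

621.42 GW

In GW:
  0.00923 TW = 0.00923 × 10³ GW = 9.23
  0.603 TW = 0.603 × 10³ GW = 603
  9.19 GW → 9.19
Sum: 9.23 + 603 + 9.19 = 621.42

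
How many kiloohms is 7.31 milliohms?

milli = 10⁻³, kilo = 10³; factor is 10⁻⁶.
7.31 × 10⁻⁶ = 0.00000731

0.00000731 kiloohms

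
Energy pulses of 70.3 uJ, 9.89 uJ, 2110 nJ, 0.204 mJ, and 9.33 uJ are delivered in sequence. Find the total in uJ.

In uJ:
  70.3 uJ → 70.3
  9.89 uJ → 9.89
  2110 nJ = 2110 × 10^-3 uJ = 2.11
  0.204 mJ = 0.204 × 10^3 uJ = 204
  9.33 uJ → 9.33
Sum: 70.3 + 9.89 + 2.11 + 204 + 9.33 = 295.63

295.63 uJ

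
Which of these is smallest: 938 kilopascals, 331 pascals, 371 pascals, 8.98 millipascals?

8.98 millipascals

938 kilopascals = 938000 pascals
331 pascals = 331 pascals
371 pascals = 371 pascals
8.98 millipascals = 0.00898 pascals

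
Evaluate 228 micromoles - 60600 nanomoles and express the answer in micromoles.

167.4 micromoles

In micromoles:
  228 micromoles → 228
  60600 nanomoles = 60600 × 10^-3 micromoles = 60.6
Difference: 228 - 60.6 = 167.4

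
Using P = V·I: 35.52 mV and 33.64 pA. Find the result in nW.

35.52 × 10^-3 × 33.64 × 10^-12 = 1194.8928 × 10^-15 W

0.0011948928 nW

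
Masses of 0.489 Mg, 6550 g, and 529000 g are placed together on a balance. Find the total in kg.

In kg:
  0.489 Mg = 0.489 × 10^3 kg = 489
  6550 g = 6550 × 10^-3 kg = 6.55
  529000 g = 529000 × 10^-3 kg = 529
Sum: 489 + 6.55 + 529 = 1024.55

1024.55 kg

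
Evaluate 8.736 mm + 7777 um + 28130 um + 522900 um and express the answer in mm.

In mm:
  8.736 mm → 8.736
  7777 um = 7777 × 10^-3 mm = 7.777
  28130 um = 28130 × 10^-3 mm = 28.13
  522900 um = 522900 × 10^-3 mm = 522.9
Sum: 8.736 + 7.777 + 28.13 + 522.9 = 567.543

567.543 mm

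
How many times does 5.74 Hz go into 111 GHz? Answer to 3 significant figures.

19300000000

(111 × 10⁹) / (5.74) = 19.34 × 10⁹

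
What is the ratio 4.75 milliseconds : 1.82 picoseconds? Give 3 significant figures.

(4.75e-3) / (1.82e-12) = 2.61e9

2610000000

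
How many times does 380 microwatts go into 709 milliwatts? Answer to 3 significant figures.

(709e-3) / (380e-6) = 1.866e3

1870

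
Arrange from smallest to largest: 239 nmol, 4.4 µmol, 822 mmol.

239 nmol < 4.4 µmol < 822 mmol

239 nmol = 0.000000239 mol
4.4 µmol = 0.0000044 mol
822 mmol = 0.822 mol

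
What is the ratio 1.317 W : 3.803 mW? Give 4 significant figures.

346.3

(1.317) / (3.803 × 10⁻³) = 0.34631 × 10³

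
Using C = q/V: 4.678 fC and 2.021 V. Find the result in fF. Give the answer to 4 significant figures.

2.315 fF

(4.678 × 10^-15) / (2.021) = 2.3147 × 10^-15 F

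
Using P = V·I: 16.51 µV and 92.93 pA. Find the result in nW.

0.0000015342743 nW

16.51e-6 × 92.93e-12 = 1534.2743e-18 W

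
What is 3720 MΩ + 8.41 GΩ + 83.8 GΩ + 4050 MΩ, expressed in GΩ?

99.98 GΩ

In GΩ:
  3720 MΩ = 3720 × 10^-3 GΩ = 3.72
  8.41 GΩ → 8.41
  83.8 GΩ → 83.8
  4050 MΩ = 4050 × 10^-3 GΩ = 4.05
Sum: 3.72 + 8.41 + 83.8 + 4.05 = 99.98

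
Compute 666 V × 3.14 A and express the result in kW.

666 × 3.14 = 2091.24 W

2.09124 kW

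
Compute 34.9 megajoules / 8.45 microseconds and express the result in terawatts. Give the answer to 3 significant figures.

(34.9 × 10^6) / (8.45 × 10^-6) = 4.1302 × 10^12 W

4.13 terawatts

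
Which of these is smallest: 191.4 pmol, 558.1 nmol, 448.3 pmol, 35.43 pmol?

35.43 pmol

191.4 pmol = 0.0000000001914 mol
558.1 nmol = 0.0000005581 mol
448.3 pmol = 0.0000000004483 mol
35.43 pmol = 0.00000000003543 mol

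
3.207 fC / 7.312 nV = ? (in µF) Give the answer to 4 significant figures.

(3.207 × 10⁻¹⁵) / (7.312 × 10⁻⁹) = 0.438594 × 10⁻⁶ F

0.4386 µF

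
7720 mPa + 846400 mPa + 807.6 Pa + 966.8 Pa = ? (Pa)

2628.52 Pa

In Pa:
  7720 mPa = 7720 × 10^-3 Pa = 7.72
  846400 mPa = 846400 × 10^-3 Pa = 846.4
  807.6 Pa → 807.6
  966.8 Pa → 966.8
Sum: 7.72 + 846.4 + 807.6 + 966.8 = 2628.52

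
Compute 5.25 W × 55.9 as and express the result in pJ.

5.25 × 55.9 × 10⁻¹⁸ = 293.475 × 10⁻¹⁸ J

0.000293475 pJ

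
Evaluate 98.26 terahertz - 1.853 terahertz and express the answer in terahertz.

96.407 terahertz

In terahertz:
  98.26 terahertz → 98.26
  1.853 terahertz → 1.853
Difference: 98.26 - 1.853 = 96.407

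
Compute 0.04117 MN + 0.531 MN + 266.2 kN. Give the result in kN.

838.37 kN

In kN:
  0.04117 MN = 0.04117e3 kN = 41.17
  0.531 MN = 0.531e3 kN = 531
  266.2 kN → 266.2
Sum: 41.17 + 531 + 266.2 = 838.37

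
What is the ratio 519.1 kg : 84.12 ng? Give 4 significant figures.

(519.1 × 10³) / (84.12 × 10⁻⁹) = 6.1709 × 10¹²

6171000000000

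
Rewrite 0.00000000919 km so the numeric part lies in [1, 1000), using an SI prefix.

9.19 µm

= 9.19 × 10^-6 m; 10^-6 is micro.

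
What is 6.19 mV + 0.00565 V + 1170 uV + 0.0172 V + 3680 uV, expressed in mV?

33.89 mV

In mV:
  6.19 mV → 6.19
  0.00565 V = 0.00565 × 10³ mV = 5.65
  1170 uV = 1170 × 10⁻³ mV = 1.17
  0.0172 V = 0.0172 × 10³ mV = 17.2
  3680 uV = 3680 × 10⁻³ mV = 3.68
Sum: 6.19 + 5.65 + 1.17 + 17.2 + 3.68 = 33.89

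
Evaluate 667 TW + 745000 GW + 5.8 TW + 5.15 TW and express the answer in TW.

1422.95 TW

In TW:
  667 TW → 667
  745000 GW = 745000e-3 TW = 745
  5.8 TW → 5.8
  5.15 TW → 5.15
Sum: 667 + 745 + 5.8 + 5.15 = 1422.95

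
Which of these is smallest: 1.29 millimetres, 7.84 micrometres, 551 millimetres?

1.29 millimetres = 0.00129 metres
7.84 micrometres = 0.00000784 metres
551 millimetres = 0.551 metres

7.84 micrometres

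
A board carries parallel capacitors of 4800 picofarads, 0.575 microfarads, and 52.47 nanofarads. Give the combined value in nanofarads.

In nanofarads:
  4800 picofarads = 4800 × 10⁻³ nanofarads = 4.8
  0.575 microfarads = 0.575 × 10³ nanofarads = 575
  52.47 nanofarads → 52.47
Sum: 4.8 + 575 + 52.47 = 632.27

632.27 nanofarads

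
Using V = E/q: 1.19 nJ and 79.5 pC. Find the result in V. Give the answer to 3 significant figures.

(1.19e-9) / (79.5e-12) = 0.014969e3 V

15.0 V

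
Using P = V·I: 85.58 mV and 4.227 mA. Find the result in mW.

85.58e-3 × 4.227e-3 = 361.74666e-6 W

0.36174666 mW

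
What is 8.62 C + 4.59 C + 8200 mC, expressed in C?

21.41 C

In C:
  8.62 C → 8.62
  4.59 C → 4.59
  8200 mC = 8200 × 10^-3 C = 8.2
Sum: 8.62 + 4.59 + 8.2 = 21.41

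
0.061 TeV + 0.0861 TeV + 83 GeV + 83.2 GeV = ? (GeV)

In GeV:
  0.061 TeV = 0.061 × 10^3 GeV = 61
  0.0861 TeV = 0.0861 × 10^3 GeV = 86.1
  83 GeV → 83
  83.2 GeV → 83.2
Sum: 61 + 86.1 + 83 + 83.2 = 313.3

313.3 GeV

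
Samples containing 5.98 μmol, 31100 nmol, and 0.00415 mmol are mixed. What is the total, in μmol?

41.23 μmol

In μmol:
  5.98 μmol → 5.98
  31100 nmol = 31100 × 10⁻³ μmol = 31.1
  0.00415 mmol = 0.00415 × 10³ μmol = 4.15
Sum: 5.98 + 31.1 + 4.15 = 41.23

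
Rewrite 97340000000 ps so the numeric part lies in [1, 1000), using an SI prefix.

97.34 ms

= 97.34 × 10⁻³ s; 10⁻³ is milli.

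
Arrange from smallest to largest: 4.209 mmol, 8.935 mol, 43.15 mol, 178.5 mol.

4.209 mmol < 8.935 mol < 43.15 mol < 178.5 mol

4.209 mmol = 0.004209 mol
8.935 mol = 8.935 mol
43.15 mol = 43.15 mol
178.5 mol = 178.5 mol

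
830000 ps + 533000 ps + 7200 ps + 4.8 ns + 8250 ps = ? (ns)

1383.25 ns

In ns:
  830000 ps = 830000 × 10⁻³ ns = 830
  533000 ps = 533000 × 10⁻³ ns = 533
  7200 ps = 7200 × 10⁻³ ns = 7.2
  4.8 ns → 4.8
  8250 ps = 8250 × 10⁻³ ns = 8.25
Sum: 830 + 533 + 7.2 + 4.8 + 8.25 = 1383.25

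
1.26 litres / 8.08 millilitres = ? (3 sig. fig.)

156

(1.26) / (8.08 × 10⁻³) = 0.1559 × 10³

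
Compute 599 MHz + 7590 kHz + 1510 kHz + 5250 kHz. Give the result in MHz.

In MHz:
  599 MHz → 599
  7590 kHz = 7590 × 10^-3 MHz = 7.59
  1510 kHz = 1510 × 10^-3 MHz = 1.51
  5250 kHz = 5250 × 10^-3 MHz = 5.25
Sum: 599 + 7.59 + 1.51 + 5.25 = 613.35

613.35 MHz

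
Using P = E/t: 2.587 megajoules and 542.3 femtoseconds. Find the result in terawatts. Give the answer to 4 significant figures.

(2.587 × 10⁶) / (542.3 × 10⁻¹⁵) = 0.00477042 × 10²¹ W

4770000 terawatts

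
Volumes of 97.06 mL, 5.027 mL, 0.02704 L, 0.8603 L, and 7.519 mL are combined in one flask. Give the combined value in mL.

996.946 mL

In mL:
  97.06 mL → 97.06
  5.027 mL → 5.027
  0.02704 L = 0.02704 × 10³ mL = 27.04
  0.8603 L = 0.8603 × 10³ mL = 860.3
  7.519 mL → 7.519
Sum: 97.06 + 5.027 + 27.04 + 860.3 + 7.519 = 996.946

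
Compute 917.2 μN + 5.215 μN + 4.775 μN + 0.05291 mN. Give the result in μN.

980.1 μN

In μN:
  917.2 μN → 917.2
  5.215 μN → 5.215
  4.775 μN → 4.775
  0.05291 mN = 0.05291e3 μN = 52.91
Sum: 917.2 + 5.215 + 4.775 + 52.91 = 980.1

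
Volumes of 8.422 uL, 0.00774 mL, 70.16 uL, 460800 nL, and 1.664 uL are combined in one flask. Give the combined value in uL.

548.786 uL

In uL:
  8.422 uL → 8.422
  0.00774 mL = 0.00774 × 10³ uL = 7.74
  70.16 uL → 70.16
  460800 nL = 460800 × 10⁻³ uL = 460.8
  1.664 uL → 1.664
Sum: 8.422 + 7.74 + 70.16 + 460.8 + 1.664 = 548.786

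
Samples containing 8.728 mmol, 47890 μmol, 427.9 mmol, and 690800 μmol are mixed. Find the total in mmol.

1175.318 mmol

In mmol:
  8.728 mmol → 8.728
  47890 μmol = 47890 × 10⁻³ mmol = 47.89
  427.9 mmol → 427.9
  690800 μmol = 690800 × 10⁻³ mmol = 690.8
Sum: 8.728 + 47.89 + 427.9 + 690.8 = 1175.318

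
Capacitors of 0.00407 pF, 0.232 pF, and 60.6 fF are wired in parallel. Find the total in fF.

296.67 fF

In fF:
  0.00407 pF = 0.00407 × 10^3 fF = 4.07
  0.232 pF = 0.232 × 10^3 fF = 232
  60.6 fF → 60.6
Sum: 4.07 + 232 + 60.6 = 296.67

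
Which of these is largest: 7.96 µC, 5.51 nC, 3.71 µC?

7.96 µC = 0.00000796 C
5.51 nC = 0.00000000551 C
3.71 µC = 0.00000371 C

7.96 µC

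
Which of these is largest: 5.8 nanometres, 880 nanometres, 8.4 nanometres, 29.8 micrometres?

29.8 micrometres

5.8 nanometres = 0.0000000058 metres
880 nanometres = 0.00000088 metres
8.4 nanometres = 0.0000000084 metres
29.8 micrometres = 0.0000298 metres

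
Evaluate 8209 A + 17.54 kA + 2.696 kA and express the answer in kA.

28.445 kA

In kA:
  8209 A = 8209 × 10⁻³ kA = 8.209
  17.54 kA → 17.54
  2.696 kA → 2.696
Sum: 8.209 + 17.54 + 2.696 = 28.445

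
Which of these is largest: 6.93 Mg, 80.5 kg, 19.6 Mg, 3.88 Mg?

19.6 Mg

6.93 Mg = 6930000 g
80.5 kg = 80500 g
19.6 Mg = 19600000 g
3.88 Mg = 3880000 g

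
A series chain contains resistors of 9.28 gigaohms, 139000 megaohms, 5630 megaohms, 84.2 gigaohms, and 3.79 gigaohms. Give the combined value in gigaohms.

In gigaohms:
  9.28 gigaohms → 9.28
  139000 megaohms = 139000 × 10^-3 gigaohms = 139
  5630 megaohms = 5630 × 10^-3 gigaohms = 5.63
  84.2 gigaohms → 84.2
  3.79 gigaohms → 3.79
Sum: 9.28 + 139 + 5.63 + 84.2 + 3.79 = 241.9

241.9 gigaohms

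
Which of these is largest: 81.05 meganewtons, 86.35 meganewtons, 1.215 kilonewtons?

81.05 meganewtons = 81050000 newtons
86.35 meganewtons = 86350000 newtons
1.215 kilonewtons = 1215 newtons

86.35 meganewtons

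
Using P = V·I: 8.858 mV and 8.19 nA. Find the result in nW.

0.07254702 nW

8.858 × 10^-3 × 8.19 × 10^-9 = 72.54702 × 10^-12 W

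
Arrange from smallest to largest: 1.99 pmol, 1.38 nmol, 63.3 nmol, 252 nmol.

1.99 pmol < 1.38 nmol < 63.3 nmol < 252 nmol

1.99 pmol = 0.00000000000199 mol
1.38 nmol = 0.00000000138 mol
63.3 nmol = 0.0000000633 mol
252 nmol = 0.000000252 mol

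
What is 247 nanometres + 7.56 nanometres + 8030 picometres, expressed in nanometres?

262.59 nanometres

In nanometres:
  247 nanometres → 247
  7.56 nanometres → 7.56
  8030 picometres = 8030e-3 nanometres = 8.03
Sum: 247 + 7.56 + 8.03 = 262.59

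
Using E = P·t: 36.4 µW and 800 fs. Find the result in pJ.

0.00002912 pJ

36.4 × 10⁻⁶ × 800 × 10⁻¹⁵ = 29120 × 10⁻²¹ J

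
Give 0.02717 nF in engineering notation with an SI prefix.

27.17 pF

= 27.17 × 10⁻¹² F; 10⁻¹² is pico.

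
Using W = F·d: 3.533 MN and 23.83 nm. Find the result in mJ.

84.19139 mJ

3.533e6 × 23.83e-9 = 84.19139e-3 J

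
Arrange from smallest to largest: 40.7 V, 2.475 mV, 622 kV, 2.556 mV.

2.475 mV < 2.556 mV < 40.7 V < 622 kV

40.7 V = 40.7 V
2.475 mV = 0.002475 V
622 kV = 622000 V
2.556 mV = 0.002556 V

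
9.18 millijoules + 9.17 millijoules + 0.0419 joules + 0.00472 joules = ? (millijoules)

64.97 millijoules

In millijoules:
  9.18 millijoules → 9.18
  9.17 millijoules → 9.17
  0.0419 joules = 0.0419e3 millijoules = 41.9
  0.00472 joules = 0.00472e3 millijoules = 4.72
Sum: 9.18 + 9.17 + 41.9 + 4.72 = 64.97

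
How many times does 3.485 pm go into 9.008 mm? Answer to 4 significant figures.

2585000000

(9.008 × 10⁻³) / (3.485 × 10⁻¹²) = 2.5848 × 10⁹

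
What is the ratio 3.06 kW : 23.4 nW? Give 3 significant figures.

131000000000

(3.06 × 10³) / (23.4 × 10⁻⁹) = 0.1308 × 10¹²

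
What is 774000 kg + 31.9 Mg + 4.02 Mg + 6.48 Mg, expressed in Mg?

816.4 Mg

In Mg:
  774000 kg = 774000 × 10^-3 Mg = 774
  31.9 Mg → 31.9
  4.02 Mg → 4.02
  6.48 Mg → 6.48
Sum: 774 + 31.9 + 4.02 + 6.48 = 816.4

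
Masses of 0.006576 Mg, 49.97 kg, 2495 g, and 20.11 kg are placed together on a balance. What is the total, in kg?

79.151 kg

In kg:
  0.006576 Mg = 0.006576 × 10^3 kg = 6.576
  49.97 kg → 49.97
  2495 g = 2495 × 10^-3 kg = 2.495
  20.11 kg → 20.11
Sum: 6.576 + 49.97 + 2.495 + 20.11 = 79.151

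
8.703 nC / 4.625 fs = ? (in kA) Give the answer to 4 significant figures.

(8.703 × 10⁻⁹) / (4.625 × 10⁻¹⁵) = 1.88173 × 10⁶ A

1882 kA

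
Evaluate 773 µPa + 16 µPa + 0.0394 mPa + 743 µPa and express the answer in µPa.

1571.4 µPa

In µPa:
  773 µPa → 773
  16 µPa → 16
  0.0394 mPa = 0.0394 × 10³ µPa = 39.4
  743 µPa → 743
Sum: 773 + 16 + 39.4 + 743 = 1571.4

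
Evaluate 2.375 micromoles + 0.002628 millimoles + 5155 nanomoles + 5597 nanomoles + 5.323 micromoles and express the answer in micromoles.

21.078 micromoles

In micromoles:
  2.375 micromoles → 2.375
  0.002628 millimoles = 0.002628e3 micromoles = 2.628
  5155 nanomoles = 5155e-3 micromoles = 5.155
  5597 nanomoles = 5597e-3 micromoles = 5.597
  5.323 micromoles → 5.323
Sum: 2.375 + 2.628 + 5.155 + 5.597 + 5.323 = 21.078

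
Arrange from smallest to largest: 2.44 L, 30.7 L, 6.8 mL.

6.8 mL < 2.44 L < 30.7 L

2.44 L = 2.44 L
30.7 L = 30.7 L
6.8 mL = 0.0068 L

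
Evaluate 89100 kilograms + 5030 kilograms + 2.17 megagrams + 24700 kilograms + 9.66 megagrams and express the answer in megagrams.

In megagrams:
  89100 kilograms = 89100 × 10^-3 megagrams = 89.1
  5030 kilograms = 5030 × 10^-3 megagrams = 5.03
  2.17 megagrams → 2.17
  24700 kilograms = 24700 × 10^-3 megagrams = 24.7
  9.66 megagrams → 9.66
Sum: 89.1 + 5.03 + 2.17 + 24.7 + 9.66 = 130.66

130.66 megagrams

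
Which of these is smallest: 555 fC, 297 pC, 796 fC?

555 fC = 0.000000000000555 C
297 pC = 0.000000000297 C
796 fC = 0.000000000000796 C

555 fC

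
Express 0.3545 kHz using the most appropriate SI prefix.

354.5 Hz

= 354.5 Hz; mantissa already in [1, 1000).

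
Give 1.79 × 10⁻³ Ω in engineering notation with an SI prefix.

= 1.79 × 10⁻³ Ω; 10⁻³ is milli.

1.79 mΩ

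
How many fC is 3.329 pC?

pico = 1e-12, femto = 1e-15; factor is 1e3.
3.329 × 1e3 = 3329

3329 fC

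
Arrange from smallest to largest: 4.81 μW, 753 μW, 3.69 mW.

4.81 μW = 0.00000481 W
753 μW = 0.000753 W
3.69 mW = 0.00369 W

4.81 μW < 753 μW < 3.69 mW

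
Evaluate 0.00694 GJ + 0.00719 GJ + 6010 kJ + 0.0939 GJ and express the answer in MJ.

In MJ:
  0.00694 GJ = 0.00694 × 10^3 MJ = 6.94
  0.00719 GJ = 0.00719 × 10^3 MJ = 7.19
  6010 kJ = 6010 × 10^-3 MJ = 6.01
  0.0939 GJ = 0.0939 × 10^3 MJ = 93.9
Sum: 6.94 + 7.19 + 6.01 + 93.9 = 114.04

114.04 MJ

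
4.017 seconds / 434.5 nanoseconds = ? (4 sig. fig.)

(4.017) / (434.5 × 10^-9) = 0.0092451 × 10^9

9245000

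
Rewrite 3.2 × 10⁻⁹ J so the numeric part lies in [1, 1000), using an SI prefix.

3.2 nJ

= 3.2 × 10⁻⁹ J; 10⁻⁹ is nano.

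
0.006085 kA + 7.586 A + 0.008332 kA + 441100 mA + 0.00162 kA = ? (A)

In A:
  0.006085 kA = 0.006085e3 A = 6.085
  7.586 A → 7.586
  0.008332 kA = 0.008332e3 A = 8.332
  441100 mA = 441100e-3 A = 441.1
  0.00162 kA = 0.00162e3 A = 1.62
Sum: 6.085 + 7.586 + 8.332 + 441.1 + 1.62 = 464.723

464.723 A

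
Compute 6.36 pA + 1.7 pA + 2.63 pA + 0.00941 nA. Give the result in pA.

In pA:
  6.36 pA → 6.36
  1.7 pA → 1.7
  2.63 pA → 2.63
  0.00941 nA = 0.00941 × 10^3 pA = 9.41
Sum: 6.36 + 1.7 + 2.63 + 9.41 = 20.1

20.1 pA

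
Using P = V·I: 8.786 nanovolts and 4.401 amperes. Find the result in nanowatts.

8.786e-9 × 4.401 = 38.667186e-9 W

38.667186 nanowatts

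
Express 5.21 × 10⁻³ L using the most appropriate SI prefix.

= 5.21 × 10⁻³ L; 10⁻³ is milli.

5.21 mL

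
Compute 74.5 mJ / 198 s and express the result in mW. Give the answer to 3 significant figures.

0.376 mW

(74.5e-3) / (198) = 0.37626e-3 W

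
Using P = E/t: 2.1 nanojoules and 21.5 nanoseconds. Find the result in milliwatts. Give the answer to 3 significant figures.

(2.1 × 10^-9) / (21.5 × 10^-9) = 0.097674 W

97.7 milliwatts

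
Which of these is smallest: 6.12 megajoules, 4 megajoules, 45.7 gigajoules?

4 megajoules

6.12 megajoules = 6120000 joules
4 megajoules = 4000000 joules
45.7 gigajoules = 45700000000 joules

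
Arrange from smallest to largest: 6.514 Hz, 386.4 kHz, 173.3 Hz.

6.514 Hz = 6.514 Hz
386.4 kHz = 386400 Hz
173.3 Hz = 173.3 Hz

6.514 Hz < 173.3 Hz < 386.4 kHz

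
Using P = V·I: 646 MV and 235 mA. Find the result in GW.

0.15181 GW

646 × 10^6 × 235 × 10^-3 = 151810 × 10^3 W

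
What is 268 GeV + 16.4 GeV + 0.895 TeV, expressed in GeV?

In GeV:
  268 GeV → 268
  16.4 GeV → 16.4
  0.895 TeV = 0.895e3 GeV = 895
Sum: 268 + 16.4 + 895 = 1179.4

1179.4 GeV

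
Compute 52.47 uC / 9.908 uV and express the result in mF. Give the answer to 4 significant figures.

(52.47 × 10^-6) / (9.908 × 10^-6) = 5.29572 F

5296 mF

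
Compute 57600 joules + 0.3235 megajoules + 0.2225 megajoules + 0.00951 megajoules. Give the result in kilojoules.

In kilojoules:
  57600 joules = 57600 × 10⁻³ kilojoules = 57.6
  0.3235 megajoules = 0.3235 × 10³ kilojoules = 323.5
  0.2225 megajoules = 0.2225 × 10³ kilojoules = 222.5
  0.00951 megajoules = 0.00951 × 10³ kilojoules = 9.51
Sum: 57.6 + 323.5 + 222.5 + 9.51 = 613.11

613.11 kilojoules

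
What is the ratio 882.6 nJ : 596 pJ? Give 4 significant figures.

1481

(882.6 × 10^-9) / (596 × 10^-12) = 1.4809 × 10^3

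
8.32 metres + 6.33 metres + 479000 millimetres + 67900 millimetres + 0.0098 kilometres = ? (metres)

In metres:
  8.32 metres → 8.32
  6.33 metres → 6.33
  479000 millimetres = 479000 × 10⁻³ metres = 479
  67900 millimetres = 67900 × 10⁻³ metres = 67.9
  0.0098 kilometres = 0.0098 × 10³ metres = 9.8
Sum: 8.32 + 6.33 + 479 + 67.9 + 9.8 = 571.35

571.35 metres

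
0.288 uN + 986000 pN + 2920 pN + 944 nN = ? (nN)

In nN:
  0.288 uN = 0.288 × 10³ nN = 288
  986000 pN = 986000 × 10⁻³ nN = 986
  2920 pN = 2920 × 10⁻³ nN = 2.92
  944 nN → 944
Sum: 288 + 986 + 2.92 + 944 = 2220.92

2220.92 nN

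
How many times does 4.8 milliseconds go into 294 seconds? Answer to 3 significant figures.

61200

(294) / (4.8 × 10⁻³) = 61.25 × 10³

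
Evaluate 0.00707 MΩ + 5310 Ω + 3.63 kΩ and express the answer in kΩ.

In kΩ:
  0.00707 MΩ = 0.00707e3 kΩ = 7.07
  5310 Ω = 5310e-3 kΩ = 5.31
  3.63 kΩ → 3.63
Sum: 7.07 + 5.31 + 3.63 = 16.01

16.01 kΩ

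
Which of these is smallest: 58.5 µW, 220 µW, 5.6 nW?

58.5 µW = 0.0000585 W
220 µW = 0.00022 W
5.6 nW = 0.0000000056 W

5.6 nW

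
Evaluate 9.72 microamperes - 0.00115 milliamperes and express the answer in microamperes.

In microamperes:
  9.72 microamperes → 9.72
  0.00115 milliamperes = 0.00115 × 10³ microamperes = 1.15
Difference: 9.72 - 1.15 = 8.57

8.57 microamperes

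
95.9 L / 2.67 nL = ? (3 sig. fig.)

35900000000

(95.9) / (2.67e-9) = 35.92e9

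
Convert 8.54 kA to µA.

8540000000 µA

kilo = 10^3, micro = 10^-6; factor is 10^9.
8.54 × 10^9 = 8540000000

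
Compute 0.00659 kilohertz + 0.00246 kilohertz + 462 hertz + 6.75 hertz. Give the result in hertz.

In hertz:
  0.00659 kilohertz = 0.00659e3 hertz = 6.59
  0.00246 kilohertz = 0.00246e3 hertz = 2.46
  462 hertz → 462
  6.75 hertz → 6.75
Sum: 6.59 + 2.46 + 462 + 6.75 = 477.8

477.8 hertz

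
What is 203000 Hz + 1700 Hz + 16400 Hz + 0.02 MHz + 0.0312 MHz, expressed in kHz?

In kHz:
  203000 Hz = 203000 × 10⁻³ kHz = 203
  1700 Hz = 1700 × 10⁻³ kHz = 1.7
  16400 Hz = 16400 × 10⁻³ kHz = 16.4
  0.02 MHz = 0.02 × 10³ kHz = 20
  0.0312 MHz = 0.0312 × 10³ kHz = 31.2
Sum: 203 + 1.7 + 16.4 + 20 + 31.2 = 272.3

272.3 kHz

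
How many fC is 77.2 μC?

77200000000 fC

micro = 1e-6, femto = 1e-15; factor is 1e9.
77.2 × 1e9 = 77200000000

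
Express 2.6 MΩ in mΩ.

2600000000 mΩ

mega = 10^6, milli = 10^-3; factor is 10^9.
2.6 × 10^9 = 2600000000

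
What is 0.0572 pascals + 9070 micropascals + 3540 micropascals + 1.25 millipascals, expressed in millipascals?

In millipascals:
  0.0572 pascals = 0.0572 × 10³ millipascals = 57.2
  9070 micropascals = 9070 × 10⁻³ millipascals = 9.07
  3540 micropascals = 3540 × 10⁻³ millipascals = 3.54
  1.25 millipascals → 1.25
Sum: 57.2 + 9.07 + 3.54 + 1.25 = 71.06

71.06 millipascals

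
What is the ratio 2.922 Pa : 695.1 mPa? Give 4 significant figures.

(2.922) / (695.1 × 10⁻³) = 0.0042037 × 10³

4.204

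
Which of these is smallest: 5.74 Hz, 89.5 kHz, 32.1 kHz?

5.74 Hz = 5.74 Hz
89.5 kHz = 89500 Hz
32.1 kHz = 32100 Hz

5.74 Hz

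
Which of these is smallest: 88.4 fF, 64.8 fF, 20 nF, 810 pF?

88.4 fF = 0.0000000000000884 F
64.8 fF = 0.0000000000000648 F
20 nF = 0.00000002 F
810 pF = 0.00000000081 F

64.8 fF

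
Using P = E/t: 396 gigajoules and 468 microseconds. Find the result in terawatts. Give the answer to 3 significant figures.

(396e9) / (468e-6) = 0.84615e15 W

846 terawatts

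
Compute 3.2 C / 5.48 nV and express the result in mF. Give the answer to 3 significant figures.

(3.2) / (5.48 × 10^-9) = 0.58394 × 10^9 F

584000000000 mF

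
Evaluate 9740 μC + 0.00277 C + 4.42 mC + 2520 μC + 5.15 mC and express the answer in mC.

In mC:
  9740 μC = 9740e-3 mC = 9.74
  0.00277 C = 0.00277e3 mC = 2.77
  4.42 mC → 4.42
  2520 μC = 2520e-3 mC = 2.52
  5.15 mC → 5.15
Sum: 9.74 + 2.77 + 4.42 + 2.52 + 5.15 = 24.6

24.6 mC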